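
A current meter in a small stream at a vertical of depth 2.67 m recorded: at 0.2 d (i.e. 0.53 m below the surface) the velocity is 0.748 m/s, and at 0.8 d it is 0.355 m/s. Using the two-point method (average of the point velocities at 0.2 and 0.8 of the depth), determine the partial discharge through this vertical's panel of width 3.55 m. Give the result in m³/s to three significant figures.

v̄ = (0.748 + 0.355) / 2 = 0.5515 m/s
q = v̄ × d × w = 0.5515 × 2.67 × 3.55 = 5.227 m³/s

5.23 m³/s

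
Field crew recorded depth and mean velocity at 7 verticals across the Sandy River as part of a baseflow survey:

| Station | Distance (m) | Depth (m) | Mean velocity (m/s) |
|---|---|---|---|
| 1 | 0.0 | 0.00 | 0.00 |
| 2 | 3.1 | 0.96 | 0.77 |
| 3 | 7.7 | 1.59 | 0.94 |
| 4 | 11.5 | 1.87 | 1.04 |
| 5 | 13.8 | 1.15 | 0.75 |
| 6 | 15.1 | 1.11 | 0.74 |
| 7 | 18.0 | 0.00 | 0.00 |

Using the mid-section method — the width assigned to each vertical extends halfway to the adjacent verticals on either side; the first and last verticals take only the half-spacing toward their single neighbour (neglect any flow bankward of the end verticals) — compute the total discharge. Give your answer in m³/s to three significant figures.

w_2 = (7.7 − 0.0)/2 = 3.85 m; q_2 = 0.77 × 0.96 × 3.85 = 2.846 m³/s
w_3 = (11.5 − 3.1)/2 = 4.2 m; q_3 = 0.94 × 1.59 × 4.2 = 6.277 m³/s
w_4 = (13.8 − 7.7)/2 = 3.05 m; q_4 = 1.04 × 1.87 × 3.05 = 5.932 m³/s
w_5 = (15.1 − 11.5)/2 = 1.8 m; q_5 = 0.75 × 1.15 × 1.8 = 1.553 m³/s
w_6 = (18.0 − 13.8)/2 = 2.1 m; q_6 = 0.74 × 1.11 × 2.1 = 1.725 m³/s
Stations 1, 7 contribute zero (depth or velocity is 0).
Q = Σ qᵢ = 18.33 m³/s

18.3 m³/s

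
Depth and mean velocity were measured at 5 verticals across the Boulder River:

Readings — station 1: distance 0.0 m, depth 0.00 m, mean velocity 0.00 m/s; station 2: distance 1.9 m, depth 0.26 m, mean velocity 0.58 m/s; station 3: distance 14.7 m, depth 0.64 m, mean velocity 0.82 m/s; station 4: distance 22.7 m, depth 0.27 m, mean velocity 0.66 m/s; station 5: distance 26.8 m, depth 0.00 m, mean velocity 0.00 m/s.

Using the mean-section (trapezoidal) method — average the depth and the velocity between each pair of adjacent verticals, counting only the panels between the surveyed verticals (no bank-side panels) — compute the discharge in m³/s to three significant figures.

Panel 1-2: Δb = 1.9 m, d̄ = (0.00+0.26)/2 = 0.13, v̄ = (0.00+0.58)/2 = 0.29 → q = 1.9×0.13×0.29 = 0.07163 m³/s
Panel 2-3: Δb = 12.8 m, d̄ = (0.26+0.64)/2 = 0.45, v̄ = (0.58+0.82)/2 = 0.7 → q = 12.8×0.45×0.7 = 4.032 m³/s
Panel 3-4: Δb = 8 m, d̄ = (0.64+0.27)/2 = 0.455, v̄ = (0.82+0.66)/2 = 0.74 → q = 8×0.455×0.74 = 2.694 m³/s
Panel 4-5: Δb = 4.1 m, d̄ = (0.27+0.00)/2 = 0.135, v̄ = (0.66+0.00)/2 = 0.33 → q = 4.1×0.135×0.33 = 0.1827 m³/s
Q = Σ q = 6.980 m³/s

6.98 m³/s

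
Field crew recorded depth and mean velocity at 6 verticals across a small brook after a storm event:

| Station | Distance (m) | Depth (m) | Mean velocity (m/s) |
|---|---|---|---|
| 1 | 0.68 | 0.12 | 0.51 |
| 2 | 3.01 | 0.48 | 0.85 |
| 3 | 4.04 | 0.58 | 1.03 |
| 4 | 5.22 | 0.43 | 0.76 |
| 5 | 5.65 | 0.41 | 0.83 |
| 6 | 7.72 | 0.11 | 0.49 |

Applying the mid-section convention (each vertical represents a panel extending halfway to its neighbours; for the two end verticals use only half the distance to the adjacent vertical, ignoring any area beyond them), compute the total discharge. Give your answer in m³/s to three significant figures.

2.16 m³/s

w_1 = (3.01 − 0.68)/2 = 1.165 m; q_1 = 0.51 × 0.12 × 1.165 = 0.07130 m³/s
w_2 = (4.04 − 0.68)/2 = 1.68 m; q_2 = 0.85 × 0.48 × 1.68 = 0.6854 m³/s
w_3 = (5.22 − 3.01)/2 = 1.105 m; q_3 = 1.03 × 0.58 × 1.105 = 0.6601 m³/s
w_4 = (5.65 − 4.04)/2 = 0.805 m; q_4 = 0.76 × 0.43 × 0.805 = 0.2631 m³/s
w_5 = (7.72 − 5.22)/2 = 1.25 m; q_5 = 0.83 × 0.41 × 1.25 = 0.4254 m³/s
w_6 = (7.72 − 5.65)/2 = 1.035 m; q_6 = 0.49 × 0.11 × 1.035 = 0.05579 m³/s
Q = Σ qᵢ = 2.161 m³/s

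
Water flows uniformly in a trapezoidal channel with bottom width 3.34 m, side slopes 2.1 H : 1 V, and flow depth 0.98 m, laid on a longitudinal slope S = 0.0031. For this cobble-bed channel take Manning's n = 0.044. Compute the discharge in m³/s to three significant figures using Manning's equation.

A = (b + z·y)·y = (3.34 + 2.1×0.98)×0.98 = 5.290 m²
P = b + 2y√(1+z²) = 3.34 + 2×0.98×√(1+2.1²) = 7.899 m
R = A/P = 5.290/7.899 = 0.6697 m
Q = (1/n)·A·R^(2/3)·S^(1/2) = (1/0.044) × 5.290 × 0.6697^(2/3) × 0.0031^(1/2) = 5.124 m³/s

5.12 m³/s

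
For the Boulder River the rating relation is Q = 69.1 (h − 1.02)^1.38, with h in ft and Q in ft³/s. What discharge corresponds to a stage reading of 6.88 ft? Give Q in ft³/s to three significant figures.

793 ft³/s

Q = 69.1 × (6.88 − 1.02)^1.38 = 69.1 × 5.86^1.38 = 792.8 ft³/s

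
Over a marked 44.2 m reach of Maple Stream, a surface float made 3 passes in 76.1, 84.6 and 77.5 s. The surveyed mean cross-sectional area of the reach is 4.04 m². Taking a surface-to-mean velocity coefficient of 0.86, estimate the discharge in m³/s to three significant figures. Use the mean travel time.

1.93 m³/s

t̄ = (76.1 + 84.6 + 77.5) / 3 = 79.4 s
v_surface = L / t̄ = 44.2 / 79.4 = 0.5567 m/s
v_mean = 0.86 × 0.5567 = 0.4787 m/s
Q = A × v_mean = 4.04 × 0.4787 = 1.934 m³/s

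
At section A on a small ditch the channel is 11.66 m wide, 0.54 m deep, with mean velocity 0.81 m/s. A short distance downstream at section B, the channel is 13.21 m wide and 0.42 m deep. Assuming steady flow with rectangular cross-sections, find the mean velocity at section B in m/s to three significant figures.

Q = A₁V₁ = (11.66×0.54) × 0.81 = 5.100 m³/s
A₂ = 13.21 × 0.42 = 5.548 m²
V₂ = Q/A₂ = 5.100/5.548 = 0.9192 m/s

0.919 m/s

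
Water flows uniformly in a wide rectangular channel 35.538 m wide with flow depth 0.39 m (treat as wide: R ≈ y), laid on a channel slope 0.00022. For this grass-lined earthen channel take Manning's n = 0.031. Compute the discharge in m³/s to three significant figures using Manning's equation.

A = b·y = 35.538 × 0.39 = 13.86 m²
Wide channel: R ≈ y = 0.39 m
Q = (1/n)·A·R^(2/3)·S^(1/2) = (1/0.031) × 13.86 × 0.3900^(2/3) × 0.00022^(1/2) = 3.540 m³/s

3.54 m³/s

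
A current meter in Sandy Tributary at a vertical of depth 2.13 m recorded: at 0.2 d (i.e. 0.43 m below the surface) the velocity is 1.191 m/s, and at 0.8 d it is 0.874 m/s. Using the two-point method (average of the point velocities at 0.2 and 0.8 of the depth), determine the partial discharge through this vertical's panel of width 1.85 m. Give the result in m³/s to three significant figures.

v̄ = (1.191 + 0.874) / 2 = 1.033 m/s
q = v̄ × d × w = 1.033 × 2.13 × 1.85 = 4.069 m³/s

4.07 m³/s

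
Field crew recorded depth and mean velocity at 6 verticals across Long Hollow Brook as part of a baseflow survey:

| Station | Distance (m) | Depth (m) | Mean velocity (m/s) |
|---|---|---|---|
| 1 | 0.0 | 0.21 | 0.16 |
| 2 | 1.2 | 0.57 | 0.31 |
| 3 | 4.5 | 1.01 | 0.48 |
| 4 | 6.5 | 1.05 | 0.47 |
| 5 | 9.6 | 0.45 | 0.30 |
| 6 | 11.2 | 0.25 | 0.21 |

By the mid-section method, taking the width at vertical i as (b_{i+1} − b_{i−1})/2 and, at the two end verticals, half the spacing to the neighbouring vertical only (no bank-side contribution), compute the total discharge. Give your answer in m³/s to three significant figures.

w_1 = (1.2 − 0.0)/2 = 0.6 m; q_1 = 0.16 × 0.21 × 0.6 = 0.02016 m³/s
w_2 = (4.5 − 0.0)/2 = 2.25 m; q_2 = 0.31 × 0.57 × 2.25 = 0.3976 m³/s
w_3 = (6.5 − 1.2)/2 = 2.65 m; q_3 = 0.48 × 1.01 × 2.65 = 1.285 m³/s
w_4 = (9.6 − 4.5)/2 = 2.55 m; q_4 = 0.47 × 1.05 × 2.55 = 1.258 m³/s
w_5 = (11.2 − 6.5)/2 = 2.35 m; q_5 = 0.30 × 0.45 × 2.35 = 0.3173 m³/s
w_6 = (11.2 − 9.6)/2 = 0.8 m; q_6 = 0.21 × 0.25 × 0.8 = 0.04200 m³/s
Q = Σ qᵢ = 3.320 m³/s

3.32 m³/s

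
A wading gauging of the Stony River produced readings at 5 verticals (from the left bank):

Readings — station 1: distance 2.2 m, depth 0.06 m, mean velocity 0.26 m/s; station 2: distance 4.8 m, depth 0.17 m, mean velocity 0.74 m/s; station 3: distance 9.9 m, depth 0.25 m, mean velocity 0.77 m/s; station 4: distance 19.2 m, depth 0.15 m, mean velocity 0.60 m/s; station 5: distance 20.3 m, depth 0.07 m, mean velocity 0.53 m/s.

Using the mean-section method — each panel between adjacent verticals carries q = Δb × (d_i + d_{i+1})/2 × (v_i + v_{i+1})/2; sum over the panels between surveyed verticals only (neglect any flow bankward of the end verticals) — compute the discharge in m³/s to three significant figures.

Panel 1-2: Δb = 2.6 m, d̄ = (0.06+0.17)/2 = 0.115, v̄ = (0.26+0.74)/2 = 0.5 → q = 2.6×0.115×0.5 = 0.1495 m³/s
Panel 2-3: Δb = 5.1 m, d̄ = (0.17+0.25)/2 = 0.21, v̄ = (0.74+0.77)/2 = 0.755 → q = 5.1×0.21×0.755 = 0.8086 m³/s
Panel 3-4: Δb = 9.3 m, d̄ = (0.25+0.15)/2 = 0.2, v̄ = (0.77+0.60)/2 = 0.685 → q = 9.3×0.2×0.685 = 1.274 m³/s
Panel 4-5: Δb = 1.1 m, d̄ = (0.15+0.07)/2 = 0.11, v̄ = (0.60+0.53)/2 = 0.565 → q = 1.1×0.11×0.565 = 0.06837 m³/s
Q = Σ q = 2.301 m³/s

2.30 m³/s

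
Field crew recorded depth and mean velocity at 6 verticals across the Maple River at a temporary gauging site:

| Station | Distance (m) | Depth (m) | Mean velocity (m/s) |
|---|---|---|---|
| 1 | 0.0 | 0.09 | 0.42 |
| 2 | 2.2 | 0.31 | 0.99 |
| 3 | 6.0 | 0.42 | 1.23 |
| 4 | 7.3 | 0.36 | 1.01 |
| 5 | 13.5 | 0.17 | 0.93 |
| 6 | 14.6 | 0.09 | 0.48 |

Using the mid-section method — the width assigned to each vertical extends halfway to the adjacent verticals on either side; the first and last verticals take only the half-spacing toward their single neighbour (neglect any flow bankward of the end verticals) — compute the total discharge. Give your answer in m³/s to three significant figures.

4.24 m³/s

w_1 = (2.2 − 0.0)/2 = 1.1 m; q_1 = 0.42 × 0.09 × 1.1 = 0.04158 m³/s
w_2 = (6.0 − 0.0)/2 = 3 m; q_2 = 0.99 × 0.31 × 3 = 0.9207 m³/s
w_3 = (7.3 − 2.2)/2 = 2.55 m; q_3 = 1.23 × 0.42 × 2.55 = 1.317 m³/s
w_4 = (13.5 − 6.0)/2 = 3.75 m; q_4 = 1.01 × 0.36 × 3.75 = 1.364 m³/s
w_5 = (14.6 − 7.3)/2 = 3.65 m; q_5 = 0.93 × 0.17 × 3.65 = 0.5771 m³/s
w_6 = (14.6 − 13.5)/2 = 0.55 m; q_6 = 0.48 × 0.09 × 0.55 = 0.02376 m³/s
Q = Σ qᵢ = 4.244 m³/s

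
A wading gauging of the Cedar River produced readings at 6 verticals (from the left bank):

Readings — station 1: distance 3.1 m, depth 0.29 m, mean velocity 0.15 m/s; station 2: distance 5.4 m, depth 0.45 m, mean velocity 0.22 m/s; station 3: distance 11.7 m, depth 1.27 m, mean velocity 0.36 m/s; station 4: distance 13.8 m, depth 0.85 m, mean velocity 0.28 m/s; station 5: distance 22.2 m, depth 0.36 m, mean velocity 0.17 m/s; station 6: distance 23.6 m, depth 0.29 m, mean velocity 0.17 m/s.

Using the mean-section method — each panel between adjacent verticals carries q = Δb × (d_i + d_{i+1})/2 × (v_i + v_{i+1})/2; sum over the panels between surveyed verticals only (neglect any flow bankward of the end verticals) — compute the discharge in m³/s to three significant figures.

Panel 1-2: Δb = 2.3 m, d̄ = (0.29+0.45)/2 = 0.37, v̄ = (0.15+0.22)/2 = 0.185 → q = 2.3×0.37×0.185 = 0.1574 m³/s
Panel 2-3: Δb = 6.3 m, d̄ = (0.45+1.27)/2 = 0.86, v̄ = (0.22+0.36)/2 = 0.29 → q = 6.3×0.86×0.29 = 1.571 m³/s
Panel 3-4: Δb = 2.1 m, d̄ = (1.27+0.85)/2 = 1.06, v̄ = (0.36+0.28)/2 = 0.32 → q = 2.1×1.06×0.32 = 0.7123 m³/s
Panel 4-5: Δb = 8.4 m, d̄ = (0.85+0.36)/2 = 0.605, v̄ = (0.28+0.17)/2 = 0.225 → q = 8.4×0.605×0.225 = 1.143 m³/s
Panel 5-6: Δb = 1.4 m, d̄ = (0.36+0.29)/2 = 0.325, v̄ = (0.17+0.17)/2 = 0.17 → q = 1.4×0.325×0.17 = 0.07735 m³/s
Q = Σ q = 3.662 m³/s

3.66 m³/s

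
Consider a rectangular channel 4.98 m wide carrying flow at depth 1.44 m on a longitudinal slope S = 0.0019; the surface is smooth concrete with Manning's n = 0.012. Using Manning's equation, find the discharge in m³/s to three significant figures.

A = b·y = 4.98 × 1.44 = 7.171 m²
P = b + 2y = 4.98 + 2×1.44 = 7.860 m
R = A/P = 7.171/7.860 = 0.9124 m
Q = (1/n)·A·R^(2/3)·S^(1/2) = (1/0.012) × 7.171 × 0.9124^(2/3) × 0.0019^(1/2) = 24.50 m³/s

24.5 m³/s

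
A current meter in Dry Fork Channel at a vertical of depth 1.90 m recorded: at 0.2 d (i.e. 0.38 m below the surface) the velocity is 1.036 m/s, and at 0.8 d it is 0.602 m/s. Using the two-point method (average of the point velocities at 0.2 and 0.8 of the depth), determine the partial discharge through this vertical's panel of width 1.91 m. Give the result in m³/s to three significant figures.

2.97 m³/s

v̄ = (1.036 + 0.602) / 2 = 0.8190 m/s
q = v̄ × d × w = 0.8190 × 1.90 × 1.91 = 2.972 m³/s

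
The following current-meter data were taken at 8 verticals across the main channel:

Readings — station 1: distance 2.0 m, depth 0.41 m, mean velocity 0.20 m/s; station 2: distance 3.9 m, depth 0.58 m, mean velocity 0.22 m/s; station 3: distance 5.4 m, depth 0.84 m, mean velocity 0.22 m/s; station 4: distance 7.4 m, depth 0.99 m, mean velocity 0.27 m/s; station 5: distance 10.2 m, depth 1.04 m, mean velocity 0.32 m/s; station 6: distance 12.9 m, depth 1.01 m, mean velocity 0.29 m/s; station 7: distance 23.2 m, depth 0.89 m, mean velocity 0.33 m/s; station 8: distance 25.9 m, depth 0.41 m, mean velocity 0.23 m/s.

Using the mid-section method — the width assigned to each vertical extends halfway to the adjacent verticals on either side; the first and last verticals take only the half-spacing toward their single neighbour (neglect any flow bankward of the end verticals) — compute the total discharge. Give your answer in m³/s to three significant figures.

6.12 m³/s

w_1 = (3.9 − 2.0)/2 = 0.95 m; q_1 = 0.20 × 0.41 × 0.95 = 0.07790 m³/s
w_2 = (5.4 − 2.0)/2 = 1.7 m; q_2 = 0.22 × 0.58 × 1.7 = 0.2169 m³/s
w_3 = (7.4 − 3.9)/2 = 1.75 m; q_3 = 0.22 × 0.84 × 1.75 = 0.3234 m³/s
w_4 = (10.2 − 5.4)/2 = 2.4 m; q_4 = 0.27 × 0.99 × 2.4 = 0.6415 m³/s
w_5 = (12.9 − 7.4)/2 = 2.75 m; q_5 = 0.32 × 1.04 × 2.75 = 0.9152 m³/s
w_6 = (23.2 − 10.2)/2 = 6.5 m; q_6 = 0.29 × 1.01 × 6.5 = 1.904 m³/s
w_7 = (25.9 − 12.9)/2 = 6.5 m; q_7 = 0.33 × 0.89 × 6.5 = 1.909 m³/s
w_8 = (25.9 − 23.2)/2 = 1.35 m; q_8 = 0.23 × 0.41 × 1.35 = 0.1273 m³/s
Q = Σ qᵢ = 6.115 m³/s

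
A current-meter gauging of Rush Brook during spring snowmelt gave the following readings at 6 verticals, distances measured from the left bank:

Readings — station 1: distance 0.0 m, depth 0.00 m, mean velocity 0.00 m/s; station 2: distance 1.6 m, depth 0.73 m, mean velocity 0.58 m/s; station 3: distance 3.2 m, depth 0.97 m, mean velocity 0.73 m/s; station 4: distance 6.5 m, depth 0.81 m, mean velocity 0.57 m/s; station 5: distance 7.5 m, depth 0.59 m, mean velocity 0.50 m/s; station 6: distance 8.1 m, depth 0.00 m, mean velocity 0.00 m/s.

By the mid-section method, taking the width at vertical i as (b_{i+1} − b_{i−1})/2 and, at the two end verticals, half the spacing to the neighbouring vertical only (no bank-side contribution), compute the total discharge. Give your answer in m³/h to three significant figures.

13100 m³/h

w_2 = (3.2 − 0.0)/2 = 1.6 m; q_2 = 0.58 × 0.73 × 1.6 = 0.6774 m³/s
w_3 = (6.5 − 1.6)/2 = 2.45 m; q_3 = 0.73 × 0.97 × 2.45 = 1.735 m³/s
w_4 = (7.5 − 3.2)/2 = 2.15 m; q_4 = 0.57 × 0.81 × 2.15 = 0.9927 m³/s
w_5 = (8.1 − 6.5)/2 = 0.8 m; q_5 = 0.50 × 0.59 × 0.8 = 0.2360 m³/s
Stations 1, 6 contribute zero (depth or velocity is 0).
Q = Σ qᵢ = 3.641 m³/s
= 3.641 × 3600 = 13110 m³/h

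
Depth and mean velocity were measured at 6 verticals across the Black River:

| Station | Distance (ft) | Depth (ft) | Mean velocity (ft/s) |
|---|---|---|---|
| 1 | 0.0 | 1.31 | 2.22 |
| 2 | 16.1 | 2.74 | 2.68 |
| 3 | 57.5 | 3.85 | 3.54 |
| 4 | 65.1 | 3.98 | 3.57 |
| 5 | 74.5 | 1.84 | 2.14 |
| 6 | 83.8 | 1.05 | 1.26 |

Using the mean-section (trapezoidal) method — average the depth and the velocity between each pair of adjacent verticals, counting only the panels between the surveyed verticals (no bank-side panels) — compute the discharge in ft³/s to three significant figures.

Panel 1-2: Δb = 16.1 ft, d̄ = (1.31+2.74)/2 = 2.025, v̄ = (2.22+2.68)/2 = 2.45 → q = 16.1×2.025×2.45 = 79.88 ft³/s
Panel 2-3: Δb = 41.4 ft, d̄ = (2.74+3.85)/2 = 3.295, v̄ = (2.68+3.54)/2 = 3.11 → q = 41.4×3.295×3.11 = 424.2 ft³/s
Panel 3-4: Δb = 7.6 ft, d̄ = (3.85+3.98)/2 = 3.915, v̄ = (3.54+3.57)/2 = 3.555 → q = 7.6×3.915×3.555 = 105.8 ft³/s
Panel 4-5: Δb = 9.4 ft, d̄ = (3.98+1.84)/2 = 2.91, v̄ = (3.57+2.14)/2 = 2.855 → q = 9.4×2.91×2.855 = 78.10 ft³/s
Panel 5-6: Δb = 9.3 ft, d̄ = (1.84+1.05)/2 = 1.445, v̄ = (2.14+1.26)/2 = 1.7 → q = 9.3×1.445×1.7 = 22.85 ft³/s
Q = Σ q = 710.8 ft³/s

711 ft³/s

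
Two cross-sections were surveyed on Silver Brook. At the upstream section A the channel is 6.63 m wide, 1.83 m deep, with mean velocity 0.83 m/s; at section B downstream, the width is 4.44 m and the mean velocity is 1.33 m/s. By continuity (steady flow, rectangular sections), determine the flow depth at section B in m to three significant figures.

1.71 m

Q = A₁V₁ = (6.63×1.83) × 0.83 = 10.07 m³/s
d₂ = Q/(b₂ V₂) = 10.07/(4.44×1.33) = 1.705 m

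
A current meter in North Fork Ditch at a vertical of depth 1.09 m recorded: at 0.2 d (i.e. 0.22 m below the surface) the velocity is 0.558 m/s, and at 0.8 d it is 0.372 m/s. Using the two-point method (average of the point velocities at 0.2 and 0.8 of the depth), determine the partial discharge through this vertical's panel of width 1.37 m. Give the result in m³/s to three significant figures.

v̄ = (0.558 + 0.372) / 2 = 0.4650 m/s
q = v̄ × d × w = 0.4650 × 1.09 × 1.37 = 0.6944 m³/s

0.694 m³/s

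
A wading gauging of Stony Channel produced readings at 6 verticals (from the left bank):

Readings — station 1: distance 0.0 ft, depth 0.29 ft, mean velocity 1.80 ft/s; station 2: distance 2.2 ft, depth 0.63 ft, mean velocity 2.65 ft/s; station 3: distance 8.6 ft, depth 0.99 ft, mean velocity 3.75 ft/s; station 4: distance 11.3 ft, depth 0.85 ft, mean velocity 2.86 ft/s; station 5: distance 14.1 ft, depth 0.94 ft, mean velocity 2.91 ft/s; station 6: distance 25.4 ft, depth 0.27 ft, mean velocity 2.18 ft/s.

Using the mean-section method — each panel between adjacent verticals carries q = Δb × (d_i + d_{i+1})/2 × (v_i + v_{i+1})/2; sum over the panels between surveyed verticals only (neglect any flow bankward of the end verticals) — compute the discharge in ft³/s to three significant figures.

51.7 ft³/s

Panel 1-2: Δb = 2.2 ft, d̄ = (0.29+0.63)/2 = 0.46, v̄ = (1.80+2.65)/2 = 2.225 → q = 2.2×0.46×2.225 = 2.252 ft³/s
Panel 2-3: Δb = 6.4 ft, d̄ = (0.63+0.99)/2 = 0.81, v̄ = (2.65+3.75)/2 = 3.2 → q = 6.4×0.81×3.2 = 16.59 ft³/s
Panel 3-4: Δb = 2.7 ft, d̄ = (0.99+0.85)/2 = 0.92, v̄ = (3.75+2.86)/2 = 3.305 → q = 2.7×0.92×3.305 = 8.210 ft³/s
Panel 4-5: Δb = 2.8 ft, d̄ = (0.85+0.94)/2 = 0.895, v̄ = (2.86+2.91)/2 = 2.885 → q = 2.8×0.895×2.885 = 7.230 ft³/s
Panel 5-6: Δb = 11.3 ft, d̄ = (0.94+0.27)/2 = 0.605, v̄ = (2.91+2.18)/2 = 2.545 → q = 11.3×0.605×2.545 = 17.40 ft³/s
Q = Σ q = 51.68 ft³/s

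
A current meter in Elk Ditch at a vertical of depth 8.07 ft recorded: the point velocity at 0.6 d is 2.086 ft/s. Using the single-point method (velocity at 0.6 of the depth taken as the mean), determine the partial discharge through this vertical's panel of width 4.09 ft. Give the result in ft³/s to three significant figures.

v̄ = v₀.₆ = 2.086 ft/s
q = v̄ × d × w = 2.086 × 8.07 × 4.09 = 68.85 ft³/s

68.9 ft³/s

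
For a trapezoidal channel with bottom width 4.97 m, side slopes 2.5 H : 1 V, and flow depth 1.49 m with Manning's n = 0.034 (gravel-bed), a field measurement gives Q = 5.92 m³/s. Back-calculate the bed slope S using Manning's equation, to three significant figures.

0.000242

A = (b + z·y)·y = (4.97 + 2.5×1.49)×1.49 = 12.96 m²
P = b + 2y√(1+z²) = 4.97 + 2×1.49×√(1+2.5²) = 12.99 m
R = A/P = 12.96/12.99 = 0.9970 m
S = (Q·n / (1·A·R^(2/3)))² = (5.92×0.034 / (1×12.96×0.9980))² = 0.0002423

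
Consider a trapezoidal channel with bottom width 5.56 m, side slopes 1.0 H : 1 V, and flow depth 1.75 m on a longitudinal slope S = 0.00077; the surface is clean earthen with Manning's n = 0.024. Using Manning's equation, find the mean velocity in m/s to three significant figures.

1.32 m/s

A = (b + z·y)·y = (5.56 + 1.0×1.75)×1.75 = 12.79 m²
P = b + 2y√(1+z²) = 5.56 + 2×1.75×√(1+1.0²) = 10.51 m
R = A/P = 12.79/10.51 = 1.217 m
Q = (1/n)·A·R^(2/3)·S^(1/2) = (1/0.024) × 12.79 × 1.217^(2/3) × 0.00077^(1/2) = 16.86 m³/s
V = Q/A = 16.86/12.79 = 1.318 m/s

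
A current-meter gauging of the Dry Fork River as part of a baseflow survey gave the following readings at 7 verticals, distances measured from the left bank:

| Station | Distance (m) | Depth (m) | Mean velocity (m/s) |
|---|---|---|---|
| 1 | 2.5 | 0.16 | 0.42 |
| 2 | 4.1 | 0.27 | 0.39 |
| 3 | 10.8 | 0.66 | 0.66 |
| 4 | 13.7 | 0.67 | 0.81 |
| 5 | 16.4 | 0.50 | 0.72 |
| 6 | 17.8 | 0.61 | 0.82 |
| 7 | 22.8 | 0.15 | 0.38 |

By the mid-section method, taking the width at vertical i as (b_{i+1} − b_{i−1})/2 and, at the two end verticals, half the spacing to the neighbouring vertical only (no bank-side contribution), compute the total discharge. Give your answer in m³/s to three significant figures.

6.58 m³/s

w_1 = (4.1 − 2.5)/2 = 0.8 m; q_1 = 0.42 × 0.16 × 0.8 = 0.05376 m³/s
w_2 = (10.8 − 2.5)/2 = 4.15 m; q_2 = 0.39 × 0.27 × 4.15 = 0.4370 m³/s
w_3 = (13.7 − 4.1)/2 = 4.8 m; q_3 = 0.66 × 0.66 × 4.8 = 2.091 m³/s
w_4 = (16.4 − 10.8)/2 = 2.8 m; q_4 = 0.81 × 0.67 × 2.8 = 1.520 m³/s
w_5 = (17.8 − 13.7)/2 = 2.05 m; q_5 = 0.72 × 0.50 × 2.05 = 0.7380 m³/s
w_6 = (22.8 − 16.4)/2 = 3.2 m; q_6 = 0.82 × 0.61 × 3.2 = 1.601 m³/s
w_7 = (22.8 − 17.8)/2 = 2.5 m; q_7 = 0.38 × 0.15 × 2.5 = 0.1425 m³/s
Q = Σ qᵢ = 6.582 m³/s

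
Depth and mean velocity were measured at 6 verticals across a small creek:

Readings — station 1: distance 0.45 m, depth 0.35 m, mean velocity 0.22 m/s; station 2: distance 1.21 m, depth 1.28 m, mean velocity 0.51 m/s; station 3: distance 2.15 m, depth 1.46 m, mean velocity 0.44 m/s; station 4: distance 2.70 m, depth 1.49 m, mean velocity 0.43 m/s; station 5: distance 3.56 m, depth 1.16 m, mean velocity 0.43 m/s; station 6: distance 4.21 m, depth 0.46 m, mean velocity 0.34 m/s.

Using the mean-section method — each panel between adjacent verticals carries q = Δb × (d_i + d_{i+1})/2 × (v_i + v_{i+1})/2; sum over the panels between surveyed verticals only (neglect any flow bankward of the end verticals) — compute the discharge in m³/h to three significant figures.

6780 m³/h

Panel 1-2: Δb = 0.76 m, d̄ = (0.35+1.28)/2 = 0.815, v̄ = (0.22+0.51)/2 = 0.365 → q = 0.76×0.815×0.365 = 0.2261 m³/s
Panel 2-3: Δb = 0.94 m, d̄ = (1.28+1.46)/2 = 1.37, v̄ = (0.51+0.44)/2 = 0.475 → q = 0.94×1.37×0.475 = 0.6117 m³/s
Panel 3-4: Δb = 0.55 m, d̄ = (1.46+1.49)/2 = 1.475, v̄ = (0.44+0.43)/2 = 0.435 → q = 0.55×1.475×0.435 = 0.3529 m³/s
Panel 4-5: Δb = 0.86 m, d̄ = (1.49+1.16)/2 = 1.325, v̄ = (0.43+0.43)/2 = 0.43 → q = 0.86×1.325×0.43 = 0.4900 m³/s
Panel 5-6: Δb = 0.65 m, d̄ = (1.16+0.46)/2 = 0.81, v̄ = (0.43+0.34)/2 = 0.385 → q = 0.65×0.81×0.385 = 0.2027 m³/s
Q = Σ q = 1.883 m³/s
= 1.883 × 3600 = 6780 m³/h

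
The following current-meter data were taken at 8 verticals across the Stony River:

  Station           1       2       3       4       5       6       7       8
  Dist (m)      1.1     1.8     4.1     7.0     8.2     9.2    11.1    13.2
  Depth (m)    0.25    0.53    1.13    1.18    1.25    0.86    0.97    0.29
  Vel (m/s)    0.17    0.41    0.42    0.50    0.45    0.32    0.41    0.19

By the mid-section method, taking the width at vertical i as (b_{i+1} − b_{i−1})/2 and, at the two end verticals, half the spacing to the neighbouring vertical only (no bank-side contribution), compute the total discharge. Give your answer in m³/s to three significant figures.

w_1 = (1.8 − 1.1)/2 = 0.35 m; q_1 = 0.17 × 0.25 × 0.35 = 0.01488 m³/s
w_2 = (4.1 − 1.1)/2 = 1.5 m; q_2 = 0.41 × 0.53 × 1.5 = 0.3260 m³/s
w_3 = (7.0 − 1.8)/2 = 2.6 m; q_3 = 0.42 × 1.13 × 2.6 = 1.234 m³/s
w_4 = (8.2 − 4.1)/2 = 2.05 m; q_4 = 0.50 × 1.18 × 2.05 = 1.210 m³/s
w_5 = (9.2 − 7.0)/2 = 1.1 m; q_5 = 0.45 × 1.25 × 1.1 = 0.6188 m³/s
w_6 = (11.1 − 8.2)/2 = 1.45 m; q_6 = 0.32 × 0.86 × 1.45 = 0.3990 m³/s
w_7 = (13.2 − 9.2)/2 = 2 m; q_7 = 0.41 × 0.97 × 2 = 0.7954 m³/s
w_8 = (13.2 − 11.1)/2 = 1.05 m; q_8 = 0.19 × 0.29 × 1.05 = 0.05786 m³/s
Q = Σ qᵢ = 4.655 m³/s

4.66 m³/s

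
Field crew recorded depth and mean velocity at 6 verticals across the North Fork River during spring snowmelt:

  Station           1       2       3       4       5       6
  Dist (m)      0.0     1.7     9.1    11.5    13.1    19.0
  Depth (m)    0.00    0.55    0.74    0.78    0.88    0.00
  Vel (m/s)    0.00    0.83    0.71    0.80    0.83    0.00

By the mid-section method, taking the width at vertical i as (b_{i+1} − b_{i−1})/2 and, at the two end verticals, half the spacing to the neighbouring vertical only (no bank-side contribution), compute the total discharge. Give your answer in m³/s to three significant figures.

8.64 m³/s

w_2 = (9.1 − 0.0)/2 = 4.55 m; q_2 = 0.83 × 0.55 × 4.55 = 2.077 m³/s
w_3 = (11.5 − 1.7)/2 = 4.9 m; q_3 = 0.71 × 0.74 × 4.9 = 2.574 m³/s
w_4 = (13.1 − 9.1)/2 = 2 m; q_4 = 0.80 × 0.78 × 2 = 1.248 m³/s
w_5 = (19.0 − 11.5)/2 = 3.75 m; q_5 = 0.83 × 0.88 × 3.75 = 2.739 m³/s
Stations 1, 6 contribute zero (depth or velocity is 0).
Q = Σ qᵢ = 8.639 m³/s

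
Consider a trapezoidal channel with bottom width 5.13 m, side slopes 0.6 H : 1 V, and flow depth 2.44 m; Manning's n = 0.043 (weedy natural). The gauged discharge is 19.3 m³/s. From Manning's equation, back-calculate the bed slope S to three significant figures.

A = (b + z·y)·y = (5.13 + 0.6×2.44)×2.44 = 16.09 m²
P = b + 2y√(1+z²) = 5.13 + 2×2.44×√(1+0.6²) = 10.82 m
R = A/P = 16.09/10.82 = 1.487 m
S = (Q·n / (1·A·R^(2/3)))² = (19.3×0.043 / (1×16.09×1.303))² = 0.001568

0.00157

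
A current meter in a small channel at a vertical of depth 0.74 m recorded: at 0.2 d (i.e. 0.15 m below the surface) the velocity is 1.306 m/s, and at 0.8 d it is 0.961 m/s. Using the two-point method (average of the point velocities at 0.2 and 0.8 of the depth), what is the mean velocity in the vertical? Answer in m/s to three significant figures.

v̄ = (1.306 + 0.961) / 2 = 1.134 m/s

1.13 m/s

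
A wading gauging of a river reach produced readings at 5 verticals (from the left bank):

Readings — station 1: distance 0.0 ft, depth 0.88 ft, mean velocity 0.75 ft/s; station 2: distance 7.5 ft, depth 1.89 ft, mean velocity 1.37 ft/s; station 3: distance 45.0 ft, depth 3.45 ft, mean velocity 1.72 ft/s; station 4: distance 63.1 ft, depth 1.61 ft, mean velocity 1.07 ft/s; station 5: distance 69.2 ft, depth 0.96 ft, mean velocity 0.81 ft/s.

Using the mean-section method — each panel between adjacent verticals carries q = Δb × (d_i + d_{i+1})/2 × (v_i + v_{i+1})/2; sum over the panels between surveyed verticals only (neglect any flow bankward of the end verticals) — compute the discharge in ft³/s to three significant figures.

Panel 1-2: Δb = 7.5 ft, d̄ = (0.88+1.89)/2 = 1.385, v̄ = (0.75+1.37)/2 = 1.06 → q = 7.5×1.385×1.06 = 11.01 ft³/s
Panel 2-3: Δb = 37.5 ft, d̄ = (1.89+3.45)/2 = 2.67, v̄ = (1.37+1.72)/2 = 1.545 → q = 37.5×2.67×1.545 = 154.7 ft³/s
Panel 3-4: Δb = 18.1 ft, d̄ = (3.45+1.61)/2 = 2.53, v̄ = (1.72+1.07)/2 = 1.395 → q = 18.1×2.53×1.395 = 63.88 ft³/s
Panel 4-5: Δb = 6.1 ft, d̄ = (1.61+0.96)/2 = 1.285, v̄ = (1.07+0.81)/2 = 0.94 → q = 6.1×1.285×0.94 = 7.368 ft³/s
Q = Σ q = 237.0 ft³/s

237 ft³/s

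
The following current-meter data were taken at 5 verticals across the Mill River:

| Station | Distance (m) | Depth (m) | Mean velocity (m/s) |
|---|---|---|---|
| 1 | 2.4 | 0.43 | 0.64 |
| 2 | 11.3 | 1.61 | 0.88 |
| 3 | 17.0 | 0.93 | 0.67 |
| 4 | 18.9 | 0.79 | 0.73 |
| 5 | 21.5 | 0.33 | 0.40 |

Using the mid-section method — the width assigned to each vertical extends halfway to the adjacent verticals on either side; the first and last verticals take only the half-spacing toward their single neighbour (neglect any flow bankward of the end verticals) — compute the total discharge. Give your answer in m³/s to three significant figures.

w_1 = (11.3 − 2.4)/2 = 4.45 m; q_1 = 0.64 × 0.43 × 4.45 = 1.225 m³/s
w_2 = (17.0 − 2.4)/2 = 7.3 m; q_2 = 0.88 × 1.61 × 7.3 = 10.34 m³/s
w_3 = (18.9 − 11.3)/2 = 3.8 m; q_3 = 0.67 × 0.93 × 3.8 = 2.368 m³/s
w_4 = (21.5 − 17.0)/2 = 2.25 m; q_4 = 0.73 × 0.79 × 2.25 = 1.298 m³/s
w_5 = (21.5 − 18.9)/2 = 1.3 m; q_5 = 0.40 × 0.33 × 1.3 = 0.1716 m³/s
Q = Σ qᵢ = 15.40 m³/s

15.4 m³/s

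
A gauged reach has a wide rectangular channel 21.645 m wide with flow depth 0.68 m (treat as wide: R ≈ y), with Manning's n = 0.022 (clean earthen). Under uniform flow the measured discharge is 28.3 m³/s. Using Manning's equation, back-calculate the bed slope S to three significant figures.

A = b·y = 21.645 × 0.68 = 14.72 m²
Wide channel: R ≈ y = 0.68 m
S = (Q·n / (1·A·R^(2/3)))² = (28.3×0.022 / (1×14.72×0.7733))² = 0.002992

0.00299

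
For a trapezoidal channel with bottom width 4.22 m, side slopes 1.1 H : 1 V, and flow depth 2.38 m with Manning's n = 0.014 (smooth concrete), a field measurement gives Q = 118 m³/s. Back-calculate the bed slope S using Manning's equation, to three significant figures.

0.00633

A = (b + z·y)·y = (4.22 + 1.1×2.38)×2.38 = 16.27 m²
P = b + 2y√(1+z²) = 4.22 + 2×2.38×√(1+1.1²) = 11.30 m
R = A/P = 16.27/11.30 = 1.441 m
S = (Q·n / (1·A·R^(2/3)))² = (118×0.014 / (1×16.27×1.276))² = 0.006333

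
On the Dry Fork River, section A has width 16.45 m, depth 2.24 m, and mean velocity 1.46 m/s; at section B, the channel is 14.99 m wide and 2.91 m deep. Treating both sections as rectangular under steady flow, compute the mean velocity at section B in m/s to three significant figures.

1.23 m/s

Q = A₁V₁ = (16.45×2.24) × 1.46 = 53.80 m³/s
A₂ = 14.99 × 2.91 = 43.62 m²
V₂ = Q/A₂ = 53.80/43.62 = 1.233 m/s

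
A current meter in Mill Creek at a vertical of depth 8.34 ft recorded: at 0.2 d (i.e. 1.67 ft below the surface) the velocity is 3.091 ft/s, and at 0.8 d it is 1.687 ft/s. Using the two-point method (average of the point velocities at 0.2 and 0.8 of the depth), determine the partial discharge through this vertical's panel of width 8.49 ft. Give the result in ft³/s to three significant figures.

v̄ = (3.091 + 1.687) / 2 = 2.389 ft/s
q = v̄ × d × w = 2.389 × 8.34 × 8.49 = 169.2 ft³/s

169 ft³/s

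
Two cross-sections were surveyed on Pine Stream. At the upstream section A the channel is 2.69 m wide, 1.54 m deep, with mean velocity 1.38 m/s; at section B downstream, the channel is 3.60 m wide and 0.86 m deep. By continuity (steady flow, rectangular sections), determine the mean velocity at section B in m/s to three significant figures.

1.85 m/s

Q = A₁V₁ = (2.69×1.54) × 1.38 = 5.717 m³/s
A₂ = 3.60 × 0.86 = 3.096 m²
V₂ = Q/A₂ = 5.717/3.096 = 1.847 m/s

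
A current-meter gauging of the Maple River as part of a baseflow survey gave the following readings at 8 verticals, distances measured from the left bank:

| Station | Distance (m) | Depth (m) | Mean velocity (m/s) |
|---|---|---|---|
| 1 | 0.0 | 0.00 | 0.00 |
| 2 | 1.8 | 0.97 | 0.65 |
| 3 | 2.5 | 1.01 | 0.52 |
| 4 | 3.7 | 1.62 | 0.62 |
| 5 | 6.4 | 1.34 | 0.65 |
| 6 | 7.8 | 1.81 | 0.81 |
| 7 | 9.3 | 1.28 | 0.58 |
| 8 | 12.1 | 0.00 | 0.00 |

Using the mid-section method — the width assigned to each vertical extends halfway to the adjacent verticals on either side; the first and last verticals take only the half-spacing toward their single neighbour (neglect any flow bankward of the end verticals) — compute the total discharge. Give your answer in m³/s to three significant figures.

8.75 m³/s

w_2 = (2.5 − 0.0)/2 = 1.25 m; q_2 = 0.65 × 0.97 × 1.25 = 0.7881 m³/s
w_3 = (3.7 − 1.8)/2 = 0.95 m; q_3 = 0.52 × 1.01 × 0.95 = 0.4989 m³/s
w_4 = (6.4 − 2.5)/2 = 1.95 m; q_4 = 0.62 × 1.62 × 1.95 = 1.959 m³/s
w_5 = (7.8 − 3.7)/2 = 2.05 m; q_5 = 0.65 × 1.34 × 2.05 = 1.786 m³/s
w_6 = (9.3 − 6.4)/2 = 1.45 m; q_6 = 0.81 × 1.81 × 1.45 = 2.126 m³/s
w_7 = (12.1 − 7.8)/2 = 2.15 m; q_7 = 0.58 × 1.28 × 2.15 = 1.596 m³/s
Stations 1, 8 contribute zero (depth or velocity is 0).
Q = Σ qᵢ = 8.753 m³/s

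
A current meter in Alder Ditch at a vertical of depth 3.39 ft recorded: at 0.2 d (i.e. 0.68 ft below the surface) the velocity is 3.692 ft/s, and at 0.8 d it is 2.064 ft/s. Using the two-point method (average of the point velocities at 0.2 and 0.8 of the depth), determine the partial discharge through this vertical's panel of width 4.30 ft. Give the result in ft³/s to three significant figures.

v̄ = (3.692 + 2.064) / 2 = 2.878 ft/s
q = v̄ × d × w = 2.878 × 3.39 × 4.30 = 41.95 ft³/s

42.0 ft³/s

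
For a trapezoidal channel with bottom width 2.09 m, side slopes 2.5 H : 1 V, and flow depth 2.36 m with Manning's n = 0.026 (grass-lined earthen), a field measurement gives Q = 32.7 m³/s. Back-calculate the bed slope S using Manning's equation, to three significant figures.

0.00147

A = (b + z·y)·y = (2.09 + 2.5×2.36)×2.36 = 18.86 m²
P = b + 2y√(1+z²) = 2.09 + 2×2.36×√(1+2.5²) = 14.80 m
R = A/P = 18.86/14.80 = 1.274 m
S = (Q·n / (1·A·R^(2/3)))² = (32.7×0.026 / (1×18.86×1.175))² = 0.001472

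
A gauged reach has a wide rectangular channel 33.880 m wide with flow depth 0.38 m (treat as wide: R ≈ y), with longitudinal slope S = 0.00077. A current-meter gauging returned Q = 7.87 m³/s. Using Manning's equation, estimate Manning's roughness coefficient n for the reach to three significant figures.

A = b·y = 33.880 × 0.38 = 12.87 m²
Wide channel: R ≈ y = 0.38 m
n = (1/Q)·A·R^(2/3)·S^(1/2) = (1/7.87) × 12.87 × 0.5246 × 0.02775 = 0.02382

0.0238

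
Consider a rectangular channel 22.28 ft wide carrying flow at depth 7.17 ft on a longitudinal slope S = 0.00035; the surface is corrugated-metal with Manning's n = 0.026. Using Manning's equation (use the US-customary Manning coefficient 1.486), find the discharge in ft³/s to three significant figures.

A = b·y = 22.28 × 7.17 = 159.7 ft²
P = b + 2y = 22.28 + 2×7.17 = 36.62 ft
R = A/P = 159.7/36.62 = 4.362 ft
Q = (1.486/n)·A·R^(2/3)·S^(1/2) = (1.486/0.026) × 159.7 × 4.362^(2/3) × 0.00035^(1/2) = 456.0 ft³/s

456 ft³/s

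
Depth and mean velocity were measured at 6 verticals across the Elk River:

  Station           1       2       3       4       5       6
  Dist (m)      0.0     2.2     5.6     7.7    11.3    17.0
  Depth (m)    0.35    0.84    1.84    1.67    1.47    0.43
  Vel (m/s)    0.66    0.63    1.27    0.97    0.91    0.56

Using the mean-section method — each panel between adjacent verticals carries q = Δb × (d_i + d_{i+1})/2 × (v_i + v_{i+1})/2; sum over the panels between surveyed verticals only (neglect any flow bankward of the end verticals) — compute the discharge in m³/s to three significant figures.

Panel 1-2: Δb = 2.2 m, d̄ = (0.35+0.84)/2 = 0.595, v̄ = (0.66+0.63)/2 = 0.645 → q = 2.2×0.595×0.645 = 0.8443 m³/s
Panel 2-3: Δb = 3.4 m, d̄ = (0.84+1.84)/2 = 1.34, v̄ = (0.63+1.27)/2 = 0.95 → q = 3.4×1.34×0.95 = 4.328 m³/s
Panel 3-4: Δb = 2.1 m, d̄ = (1.84+1.67)/2 = 1.755, v̄ = (1.27+0.97)/2 = 1.12 → q = 2.1×1.755×1.12 = 4.128 m³/s
Panel 4-5: Δb = 3.6 m, d̄ = (1.67+1.47)/2 = 1.57, v̄ = (0.97+0.91)/2 = 0.94 → q = 3.6×1.57×0.94 = 5.313 m³/s
Panel 5-6: Δb = 5.7 m, d̄ = (1.47+0.43)/2 = 0.95, v̄ = (0.91+0.56)/2 = 0.735 → q = 5.7×0.95×0.735 = 3.980 m³/s
Q = Σ q = 18.59 m³/s

18.6 m³/s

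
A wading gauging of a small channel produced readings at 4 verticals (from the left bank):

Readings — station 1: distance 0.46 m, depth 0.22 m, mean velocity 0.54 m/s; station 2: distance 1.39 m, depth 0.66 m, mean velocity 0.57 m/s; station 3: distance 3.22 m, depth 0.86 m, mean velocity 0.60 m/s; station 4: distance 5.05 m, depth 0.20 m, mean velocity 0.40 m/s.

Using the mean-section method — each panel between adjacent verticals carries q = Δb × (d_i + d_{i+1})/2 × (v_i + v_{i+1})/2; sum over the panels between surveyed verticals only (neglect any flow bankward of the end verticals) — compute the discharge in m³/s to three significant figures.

1.53 m³/s

Panel 1-2: Δb = 0.93 m, d̄ = (0.22+0.66)/2 = 0.44, v̄ = (0.54+0.57)/2 = 0.555 → q = 0.93×0.44×0.555 = 0.2271 m³/s
Panel 2-3: Δb = 1.83 m, d̄ = (0.66+0.86)/2 = 0.76, v̄ = (0.57+0.60)/2 = 0.585 → q = 1.83×0.76×0.585 = 0.8136 m³/s
Panel 3-4: Δb = 1.83 m, d̄ = (0.86+0.20)/2 = 0.53, v̄ = (0.60+0.40)/2 = 0.5 → q = 1.83×0.53×0.5 = 0.4850 m³/s
Q = Σ q = 1.526 m³/s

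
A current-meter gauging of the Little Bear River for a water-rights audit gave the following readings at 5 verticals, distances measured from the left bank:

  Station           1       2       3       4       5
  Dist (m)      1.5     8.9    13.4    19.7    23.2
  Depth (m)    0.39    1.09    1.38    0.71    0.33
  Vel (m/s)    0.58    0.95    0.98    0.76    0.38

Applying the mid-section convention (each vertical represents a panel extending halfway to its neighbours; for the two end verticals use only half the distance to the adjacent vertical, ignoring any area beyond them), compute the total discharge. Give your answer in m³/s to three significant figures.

17.2 m³/s

w_1 = (8.9 − 1.5)/2 = 3.7 m; q_1 = 0.58 × 0.39 × 3.7 = 0.8369 m³/s
w_2 = (13.4 − 1.5)/2 = 5.95 m; q_2 = 0.95 × 1.09 × 5.95 = 6.161 m³/s
w_3 = (19.7 − 8.9)/2 = 5.4 m; q_3 = 0.98 × 1.38 × 5.4 = 7.303 m³/s
w_4 = (23.2 − 13.4)/2 = 4.9 m; q_4 = 0.76 × 0.71 × 4.9 = 2.644 m³/s
w_5 = (23.2 − 19.7)/2 = 1.75 m; q_5 = 0.38 × 0.33 × 1.75 = 0.2195 m³/s
Q = Σ qᵢ = 17.16 m³/s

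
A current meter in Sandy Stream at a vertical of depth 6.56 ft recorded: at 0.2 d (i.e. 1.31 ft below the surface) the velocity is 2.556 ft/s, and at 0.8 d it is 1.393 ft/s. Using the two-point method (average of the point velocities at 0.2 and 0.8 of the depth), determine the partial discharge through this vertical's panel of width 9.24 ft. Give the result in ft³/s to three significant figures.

v̄ = (2.556 + 1.393) / 2 = 1.975 ft/s
q = v̄ × d × w = 1.975 × 6.56 × 9.24 = 119.7 ft³/s

120 ft³/s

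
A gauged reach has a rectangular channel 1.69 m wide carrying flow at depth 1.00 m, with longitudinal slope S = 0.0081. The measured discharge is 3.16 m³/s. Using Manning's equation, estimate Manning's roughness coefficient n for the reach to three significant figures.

A = b·y = 1.69 × 1.00 = 1.690 m²
P = b + 2y = 1.69 + 2×1.00 = 3.690 m
R = A/P = 1.690/3.690 = 0.4580 m
n = (1/Q)·A·R^(2/3)·S^(1/2) = (1/3.16) × 1.690 × 0.5942 × 0.09000 = 0.02860

0.0286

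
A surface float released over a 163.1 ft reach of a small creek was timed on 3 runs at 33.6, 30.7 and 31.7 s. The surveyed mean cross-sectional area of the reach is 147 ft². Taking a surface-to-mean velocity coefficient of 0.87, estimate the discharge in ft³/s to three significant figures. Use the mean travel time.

652 ft³/s

t̄ = (33.6 + 30.7 + 31.7) / 3 = 32 s
v_surface = L / t̄ = 163.1 / 32 = 5.097 ft/s
v_mean = 0.87 × 5.097 = 4.434 ft/s
Q = A × v_mean = 147 × 4.434 = 651.8 ft³/s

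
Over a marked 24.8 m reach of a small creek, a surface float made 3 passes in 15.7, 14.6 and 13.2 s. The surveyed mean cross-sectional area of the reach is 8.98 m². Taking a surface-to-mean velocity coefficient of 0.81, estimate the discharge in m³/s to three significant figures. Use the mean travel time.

t̄ = (15.7 + 14.6 + 13.2) / 3 = 14.5 s
v_surface = L / t̄ = 24.8 / 14.5 = 1.710 m/s
v_mean = 0.81 × 1.710 = 1.385 m/s
Q = A × v_mean = 8.98 × 1.385 = 12.44 m³/s

12.4 m³/s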